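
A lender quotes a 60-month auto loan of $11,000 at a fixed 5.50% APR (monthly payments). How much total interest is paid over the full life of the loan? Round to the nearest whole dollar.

Monthly rate = 5.5%/12 = 0.0045833; payment = 11,000 × 0.0045833 / (1 − (1+0.0045833)^−60) = $210.11.
Total paid = 60 × $210.11 = $12,606.60; interest = $12,606.60 − $11,000 = $1,606.60.

$1,607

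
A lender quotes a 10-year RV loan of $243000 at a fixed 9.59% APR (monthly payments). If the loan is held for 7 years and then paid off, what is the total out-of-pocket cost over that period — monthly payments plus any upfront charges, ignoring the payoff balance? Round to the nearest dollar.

$265,133

Monthly rate = 9.59%/12 = 0.0079917; payment = 243,000 × 0.0079917 / (1 − (1+0.0079917)^−120) = $3,156.35.
Total outlay = 84 × $3,156.35 = $265,133.40.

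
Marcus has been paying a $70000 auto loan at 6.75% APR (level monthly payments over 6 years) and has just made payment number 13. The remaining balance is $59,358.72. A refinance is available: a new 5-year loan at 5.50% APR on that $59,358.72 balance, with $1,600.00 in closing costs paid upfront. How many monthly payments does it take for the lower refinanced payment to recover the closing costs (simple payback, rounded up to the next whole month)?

Current payment = 70,000 × 6.75%/12 / (1 − (1+0.0056250)^−72) = $1,185.04.
Refinanced payment = 59,358.72 × 0.0045833 / (1 − (1+0.0045833)^−60) = $1,133.82.
Monthly savings = $1,185.04 − $1,133.82 = $51.22.
Break-even = $1,600.00 / $51.22 = 31.24 → 32 months.

32 months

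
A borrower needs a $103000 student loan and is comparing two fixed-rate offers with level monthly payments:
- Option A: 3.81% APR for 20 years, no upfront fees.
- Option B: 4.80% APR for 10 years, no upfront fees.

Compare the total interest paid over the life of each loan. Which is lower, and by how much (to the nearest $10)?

Option B by $17,440

Option A: at 3.81% the monthly rate is 0.0031750, so the payment is 103,000 × 0.0031750 / (1 − 1.0031750^−240) = $613.90.
Total interest on Option A = 240 × $613.90 − $103,000 = $44,336.00.
Option B: at 4.80% the monthly rate is 0.0040000, so the payment is 103,000 × 0.0040000 / (1 − 1.0040000^−120) = $1,082.43.
Total interest on Option B = 120 × $1,082.43 − $103,000 = $26,891.60.
Option B is lower by $17,444.40.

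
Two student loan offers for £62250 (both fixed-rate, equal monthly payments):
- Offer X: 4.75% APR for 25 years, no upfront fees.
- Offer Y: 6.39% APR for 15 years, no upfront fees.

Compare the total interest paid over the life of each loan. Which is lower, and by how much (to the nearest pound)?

Offer Y by £9,538

Offer X: monthly rate = 4.75%/12 = 0.0039583; payment = 62,250 × 0.0039583 / (1 − (1+0.0039583)^−300) = £354.90.
Total interest on Offer X = 300 × £354.90 − £62,250 = £44,220.00.
Offer Y: monthly rate = 6.39%/12 = 0.0053250; payment = 62,250 × 0.0053250 / (1 − (1+0.0053250)^−180) = £538.51.
Total interest on Offer Y = 180 × £538.51 − £62,250 = £34,681.80.
Offer Y is lower by £9,538.20.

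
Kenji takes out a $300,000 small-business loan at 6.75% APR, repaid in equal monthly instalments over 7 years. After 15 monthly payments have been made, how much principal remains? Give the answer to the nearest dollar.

$256,247

With monthly rate i = 6.75%/12 = 0.0056250, the balance after k of n payments is P · [(1+i)^n − (1+i)^k] / [(1+i)^n − 1].
(1+0.0056250)^84 = 1.60187698 and (1+0.0056250)^15 = 1.08777963, so the balance is 300,000 × (1.60187698 − 1.08777963) / (1.60187698 − 1) = $256,247.06.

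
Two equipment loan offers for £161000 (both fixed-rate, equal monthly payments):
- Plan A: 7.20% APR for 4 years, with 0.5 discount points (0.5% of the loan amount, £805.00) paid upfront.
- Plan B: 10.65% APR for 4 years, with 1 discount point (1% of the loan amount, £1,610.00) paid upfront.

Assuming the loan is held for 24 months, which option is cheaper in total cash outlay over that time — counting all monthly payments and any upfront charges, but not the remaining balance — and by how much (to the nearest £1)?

Plan A: at 7.20% the monthly rate is 0.0060000, so the payment is 161,000 × 0.0060000 / (1 − 1.0060000^−48) = £3,870.30.
Plan B: monthly rate = 10.65%/12 = 0.0088750; payment = 161,000 × 0.0088750 / (1 − (1+0.0088750)^−48) = £4,133.82.
Over 24 months: Plan A costs 24 × £3,870.30 + £805.00 = £93,692.20; Plan B costs 24 × £4,133.82 + £1,610.00 = £100,821.68.
Plan A is cheaper by £100,821.68 − £93,692.20 = £7,129.48.

Plan A by £7,129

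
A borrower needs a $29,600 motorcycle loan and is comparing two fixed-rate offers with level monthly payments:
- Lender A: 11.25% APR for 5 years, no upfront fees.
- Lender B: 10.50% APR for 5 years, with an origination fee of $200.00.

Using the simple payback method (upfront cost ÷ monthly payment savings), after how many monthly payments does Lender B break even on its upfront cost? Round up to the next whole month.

19 months

Lender A: monthly rate = 11.25%/12 = 0.0093750; payment = 29,600 × 0.0093750 / (1 − (1+0.0093750)^−60) = $647.27.
Lender B: monthly rate = 10.5%/12 = 0.0087500; payment = 29,600 × 0.0087500 / (1 − (1+0.0087500)^−60) = $636.22.
Monthly savings = $647.27 − $636.22 = $11.05.
Break-even = $200.00 / $11.05 = 18.10 → 19 months.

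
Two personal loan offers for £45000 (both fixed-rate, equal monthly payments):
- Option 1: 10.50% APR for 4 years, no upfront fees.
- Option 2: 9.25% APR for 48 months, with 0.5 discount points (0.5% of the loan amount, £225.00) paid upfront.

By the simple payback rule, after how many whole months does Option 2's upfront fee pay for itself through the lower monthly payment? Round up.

9 months

Option 1: monthly rate = 10.5%/12 = 0.0087500; payment = 45,000 × 0.0087500 / (1 − (1+0.0087500)^−48) = £1,152.15.
Option 2: monthly rate = 9.25%/12 = 0.0077083; payment = 45,000 × 0.0077083 / (1 − (1+0.0077083)^−48) = £1,125.18.
Monthly savings = £1,152.15 − £1,125.18 = £26.97.
Break-even = £225.00 / £26.97 = 8.34 → 9 months.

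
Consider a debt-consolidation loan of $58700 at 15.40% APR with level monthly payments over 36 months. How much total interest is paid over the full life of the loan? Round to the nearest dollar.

Monthly rate = 15.4%/12 = 0.0128333; payment = 58,700 × 0.0128333 / (1 − (1+0.0128333)^−36) = $2,046.37.
Total paid = 36 × $2,046.37 = $73,669.32; interest = $73,669.32 − $58,700 = $14,969.32.

$14,969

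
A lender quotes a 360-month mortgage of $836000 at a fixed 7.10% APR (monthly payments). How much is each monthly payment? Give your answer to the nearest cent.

At 7.10% the monthly rate is 0.0059167, so the payment is 836,000 × 0.0059167 / (1 − 1.0059167^−360) = $5,618.19.

$5,618.19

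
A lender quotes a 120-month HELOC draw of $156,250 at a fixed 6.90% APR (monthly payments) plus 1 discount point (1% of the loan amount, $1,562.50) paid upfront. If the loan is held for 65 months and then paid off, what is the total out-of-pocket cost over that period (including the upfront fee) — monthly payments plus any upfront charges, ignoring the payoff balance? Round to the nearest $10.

$118,960

At 6.90% the monthly rate is 0.0057500, so the payment is 156,250 × 0.0057500 / (1 − 1.0057500^−120) = $1,806.15.
Total outlay = 65 × $1,806.15 + $1,562.50 = $118,962.25.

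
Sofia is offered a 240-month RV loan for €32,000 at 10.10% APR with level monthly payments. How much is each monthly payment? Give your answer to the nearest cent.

€310.93

Monthly rate = 10.1%/12 = 0.0084167; payment = 32,000 × 0.0084167 / (1 − (1+0.0084167)^−240) = €310.93.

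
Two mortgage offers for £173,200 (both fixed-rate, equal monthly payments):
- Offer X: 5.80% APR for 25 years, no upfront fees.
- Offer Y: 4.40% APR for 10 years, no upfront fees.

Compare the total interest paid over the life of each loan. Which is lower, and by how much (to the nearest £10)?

Offer Y by £114,050

Offer X: monthly rate = 5.8%/12 = 0.0048333; payment = 173,200 × 0.0048333 / (1 − (1+0.0048333)^−300) = £1,094.85.
Total interest on Offer X = 300 × £1,094.85 − £173,200 = £155,255.00.
Offer Y: at 4.40% the monthly rate is 0.0036667, so the payment is 173,200 × 0.0036667 / (1 − 1.0036667^−120) = £1,786.68.
Total interest on Offer Y = 120 × £1,786.68 − £173,200 = £41,201.60.
Offer Y is lower by £114,053.40.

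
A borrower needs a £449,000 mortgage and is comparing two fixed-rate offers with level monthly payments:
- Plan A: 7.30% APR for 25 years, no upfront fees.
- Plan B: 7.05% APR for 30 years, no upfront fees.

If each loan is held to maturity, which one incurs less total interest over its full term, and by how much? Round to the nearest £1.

Plan A: monthly rate = 7.3%/12 = 0.0060833; payment = 449,000 × 0.0060833 / (1 − (1+0.0060833)^−300) = £3,259.88.
Total interest on Plan A = 300 × £3,259.88 − £449,000 = £528,964.00.
Plan B: monthly rate = 7.05%/12 = 0.0058750; payment = 449,000 × 0.0058750 / (1 − (1+0.0058750)^−360) = £3,002.30.
Total interest on Plan B = 360 × £3,002.30 − £449,000 = £631,828.00.
Plan A is lower by £102,864.00.

Plan A by £102,864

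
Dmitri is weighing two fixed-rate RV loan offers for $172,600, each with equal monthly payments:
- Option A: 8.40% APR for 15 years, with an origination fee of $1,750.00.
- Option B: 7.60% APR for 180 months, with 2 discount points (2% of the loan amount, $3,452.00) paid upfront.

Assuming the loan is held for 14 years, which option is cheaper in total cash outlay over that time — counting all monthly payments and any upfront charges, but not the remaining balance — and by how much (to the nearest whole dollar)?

Option B by $11,689

Option A: monthly rate = 8.4%/12 = 0.0070000; payment = 172,600 × 0.0070000 / (1 − (1+0.0070000)^−180) = $1,689.56.
Option B: at 7.60% the monthly rate is 0.0063333, so the payment is 172,600 × 0.0063333 / (1 − 1.0063333^−180) = $1,609.85.
Over 168 months: Option A costs 168 × $1,689.56 + $1,750.00 = $285,596.08; Option B costs 168 × $1,609.85 + $3,452.00 = $273,906.80.
Option B is cheaper by $285,596.08 − $273,906.80 = $11,689.28.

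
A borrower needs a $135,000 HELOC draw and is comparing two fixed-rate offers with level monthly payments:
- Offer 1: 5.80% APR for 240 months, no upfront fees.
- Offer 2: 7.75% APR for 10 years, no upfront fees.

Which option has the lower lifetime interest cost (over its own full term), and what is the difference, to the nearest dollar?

Offer 1: monthly rate = 5.8%/12 = 0.0048333; payment = 135,000 × 0.0048333 / (1 − (1+0.0048333)^−240) = $951.67.
Total interest on Offer 1 = 240 × $951.67 − $135,000 = $93,400.80.
Offer 2: at 7.75% the monthly rate is 0.0064583, so the payment is 135,000 × 0.0064583 / (1 − 1.0064583^−120) = $1,620.14.
Total interest on Offer 2 = 120 × $1,620.14 − $135,000 = $59,416.80.
Offer 2 is lower by $33,984.00.

Offer 2 by $33,984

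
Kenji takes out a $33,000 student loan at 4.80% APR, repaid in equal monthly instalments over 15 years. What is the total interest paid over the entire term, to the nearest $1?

$13,357

At 4.80% the monthly rate is 0.0040000, so the payment is 33,000 × 0.0040000 / (1 − 1.0040000^−180) = $257.54.
Total paid = 180 × $257.54 = $46,357.20; interest = $46,357.20 − $33,000 = $13,357.20.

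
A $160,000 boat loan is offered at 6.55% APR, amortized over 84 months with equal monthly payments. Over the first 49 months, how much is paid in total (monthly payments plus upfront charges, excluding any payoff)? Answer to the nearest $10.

At 6.55% the monthly rate is 0.0054583, so the payment is 160,000 × 0.0054583 / (1 − 1.0054583^−84) = $2,379.78.
Total outlay = 49 × $2,379.78 = $116,609.22.

$116,610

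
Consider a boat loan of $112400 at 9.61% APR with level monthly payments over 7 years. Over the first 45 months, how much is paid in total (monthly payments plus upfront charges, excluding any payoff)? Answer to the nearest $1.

Monthly rate = 9.61%/12 = 0.0080083; payment = 112,400 × 0.0080083 / (1 − (1+0.0080083)^−84) = $1,843.40.
Total outlay = 45 × $1,843.40 = $82,953.00.

$82,953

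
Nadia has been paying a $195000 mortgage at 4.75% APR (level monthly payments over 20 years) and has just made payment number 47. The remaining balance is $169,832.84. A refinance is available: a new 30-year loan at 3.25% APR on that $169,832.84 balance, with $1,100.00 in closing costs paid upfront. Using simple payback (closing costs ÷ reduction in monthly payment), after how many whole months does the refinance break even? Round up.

Current payment = 195,000 × 4.75%/12 / (1 − (1+0.0039583)^−240) = $1,260.14.
Refinanced payment = 169,832.84 × 0.0027083 / (1 − (1+0.0027083)^−360) = $739.12.
Monthly savings = $1,260.14 − $739.12 = $521.02.
Break-even = $1,100.00 / $521.02 = 2.11 → 3 months.

3 months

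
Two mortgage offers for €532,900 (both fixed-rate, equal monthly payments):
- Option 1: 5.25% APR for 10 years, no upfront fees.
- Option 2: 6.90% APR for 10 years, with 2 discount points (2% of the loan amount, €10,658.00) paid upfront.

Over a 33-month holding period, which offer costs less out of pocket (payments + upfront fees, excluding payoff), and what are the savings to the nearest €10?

Option 1: at 5.25% the monthly rate is 0.0043750, so the payment is 532,900 × 0.0043750 / (1 − 1.0043750^−120) = €5,717.57.
Option 2: monthly rate = 6.9%/12 = 0.0057500; payment = 532,900 × 0.0057500 / (1 − (1+0.0057500)^−120) = €6,159.99.
Over 33 months: Option 1 costs 33 × €5,717.57 = €188,679.81; Option 2 costs 33 × €6,159.99 + €10,658.00 = €213,937.67.
Option 1 is cheaper by €213,937.67 − €188,679.81 = €25,257.86.

Option 1 by €25,260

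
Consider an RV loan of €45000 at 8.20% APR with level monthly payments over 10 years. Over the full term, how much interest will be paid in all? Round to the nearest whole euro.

At 8.20% the monthly rate is 0.0068333, so the payment is 45,000 × 0.0068333 / (1 − 1.0068333^−120) = €550.74.
Total paid = 120 × €550.74 = €66,088.80; interest = €66,088.80 − €45,000 = €21,088.80.

€21,089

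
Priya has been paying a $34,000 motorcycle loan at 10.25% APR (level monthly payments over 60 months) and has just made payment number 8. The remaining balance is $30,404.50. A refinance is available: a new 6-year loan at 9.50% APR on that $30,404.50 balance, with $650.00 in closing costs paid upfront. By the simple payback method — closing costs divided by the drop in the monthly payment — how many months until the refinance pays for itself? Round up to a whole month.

Current payment = 34,000 × 10.25%/12 / (1 − (1+0.0085417)^−60) = $726.59.
Refinanced payment = 30,404.50 × 0.0079167 / (1 − (1+0.0079167)^−72) = $555.63.
Monthly savings = $726.59 − $555.63 = $170.96.
Break-even = $650.00 / $170.96 = 3.80 → 4 months.

4 months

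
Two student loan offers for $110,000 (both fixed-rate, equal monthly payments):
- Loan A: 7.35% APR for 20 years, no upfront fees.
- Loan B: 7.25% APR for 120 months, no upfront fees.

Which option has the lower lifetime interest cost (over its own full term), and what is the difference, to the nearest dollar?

Loan B by $55,292

Loan A: monthly rate = 7.35%/12 = 0.0061250; payment = 110,000 × 0.0061250 / (1 − (1+0.0061250)^−240) = $876.09.
Total interest on Loan A = 240 × $876.09 − $110,000 = $100,261.60.
Loan B: monthly rate = 7.25%/12 = 0.0060417; payment = 110,000 × 0.0060417 / (1 − (1+0.0060417)^−120) = $1,291.41.
Total interest on Loan B = 120 × $1,291.41 − $110,000 = $44,969.20.
Loan B is lower by $55,292.40.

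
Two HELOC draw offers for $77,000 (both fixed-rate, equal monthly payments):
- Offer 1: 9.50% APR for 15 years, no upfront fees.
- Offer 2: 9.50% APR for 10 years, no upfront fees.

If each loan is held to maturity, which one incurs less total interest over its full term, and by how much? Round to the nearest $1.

Offer 2 by $25,166

Offer 1: at 9.50% the monthly rate is 0.0079167, so the payment is 77,000 × 0.0079167 / (1 − 1.0079167^−180) = $804.05.
Total interest on Offer 1 = 180 × $804.05 − $77,000 = $67,729.00.
Offer 2: monthly rate = 9.5%/12 = 0.0079167; payment = 77,000 × 0.0079167 / (1 − (1+0.0079167)^−120) = $996.36.
Total interest on Offer 2 = 120 × $996.36 − $77,000 = $42,563.20.
Offer 2 is lower by $25,165.80.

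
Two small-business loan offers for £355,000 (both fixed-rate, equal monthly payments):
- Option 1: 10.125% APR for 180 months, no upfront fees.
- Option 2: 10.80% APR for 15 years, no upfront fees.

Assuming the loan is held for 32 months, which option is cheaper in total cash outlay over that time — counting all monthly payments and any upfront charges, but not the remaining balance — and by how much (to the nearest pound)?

Option 1: monthly rate = 10.125%/12 = 0.0084375; payment = 355,000 × 0.0084375 / (1 − (1+0.0084375)^−180) = £3,842.04.
Option 2: monthly rate = 10.8%/12 = 0.0090000; payment = 355,000 × 0.0090000 / (1 − (1+0.0090000)^−180) = £3,990.45.
Over 32 months: Option 1 costs 32 × £3,842.04 = £122,945.28; Option 2 costs 32 × £3,990.45 = £127,694.40.
Option 1 is cheaper by £127,694.40 − £122,945.28 = £4,749.12.

Option 1 by £4,749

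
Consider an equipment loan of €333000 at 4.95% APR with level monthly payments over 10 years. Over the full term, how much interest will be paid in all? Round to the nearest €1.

At 4.95% the monthly rate is 0.0041250, so the payment is 333,000 × 0.0041250 / (1 − 1.0041250^−120) = €3,523.85.
Total paid = 120 × €3,523.85 = €422,862.00; interest = €422,862.00 − €333,000 = €89,862.00.

€89,862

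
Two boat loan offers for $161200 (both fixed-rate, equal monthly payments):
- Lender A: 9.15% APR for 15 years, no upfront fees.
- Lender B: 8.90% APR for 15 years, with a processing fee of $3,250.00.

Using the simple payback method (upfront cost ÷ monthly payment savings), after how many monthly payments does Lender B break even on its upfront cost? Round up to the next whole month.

Lender A: monthly rate = 9.15%/12 = 0.0076250; payment = 161,200 × 0.0076250 / (1 − (1+0.0076250)^−180) = $1,649.41.
Lender B: at 8.90% the monthly rate is 0.0074167, so the payment is 161,200 × 0.0074167 / (1 − 1.0074167^−180) = $1,625.42.
Monthly savings = $1,649.41 − $1,625.42 = $23.99.
Break-even = $3,250.00 / $23.99 = 135.47 → 136 months.

136 months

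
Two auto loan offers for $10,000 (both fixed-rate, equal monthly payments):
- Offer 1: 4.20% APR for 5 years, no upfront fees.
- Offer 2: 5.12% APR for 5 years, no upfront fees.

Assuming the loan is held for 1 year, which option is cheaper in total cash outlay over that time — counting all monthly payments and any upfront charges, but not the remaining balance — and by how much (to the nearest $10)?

Offer 1: monthly rate = 4.2%/12 = 0.0035000; payment = 10,000 × 0.0035000 / (1 − (1+0.0035000)^−60) = $185.07.
Offer 2: at 5.12% the monthly rate is 0.0042667, so the payment is 10,000 × 0.0042667 / (1 − 1.0042667^−60) = $189.26.
Over 12 months: Offer 1 costs 12 × $185.07 = $2,220.84; Offer 2 costs 12 × $189.26 = $2,271.12.
Offer 1 is cheaper by $2,271.12 − $2,220.84 = $50.28.

Offer 1 by $50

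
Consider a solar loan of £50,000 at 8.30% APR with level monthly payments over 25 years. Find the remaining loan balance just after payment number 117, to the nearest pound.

£41,025

With monthly rate i = 8.3%/12 = 0.0069167, the balance after k of n payments is P · [(1+i)^n − (1+i)^k] / [(1+i)^n − 1].
(1+0.0069167)^300 = 7.90785743 and (1+0.0069167)^117 = 2.23997383, so the balance is 50,000 × (7.90785743 − 2.23997383) / (7.90785743 − 1) = £41,024.90.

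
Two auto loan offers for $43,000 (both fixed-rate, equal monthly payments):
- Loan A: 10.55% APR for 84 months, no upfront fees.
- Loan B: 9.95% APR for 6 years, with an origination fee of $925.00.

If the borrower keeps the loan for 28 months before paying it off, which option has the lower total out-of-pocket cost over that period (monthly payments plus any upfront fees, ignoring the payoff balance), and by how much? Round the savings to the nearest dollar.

Loan A: at 10.55% the monthly rate is 0.0087917, so the payment is 43,000 × 0.0087917 / (1 − 1.0087917^−84) = $726.13.
Loan B: at 9.95% the monthly rate is 0.0082917, so the payment is 43,000 × 0.0082917 / (1 − 1.0082917^−72) = $795.53.
Over 28 months: Loan A costs 28 × $726.13 = $20,331.64; Loan B costs 28 × $795.53 + $925.00 = $23,199.84.
Loan A is cheaper by $23,199.84 − $20,331.64 = $2,868.20.

Loan A by $2,868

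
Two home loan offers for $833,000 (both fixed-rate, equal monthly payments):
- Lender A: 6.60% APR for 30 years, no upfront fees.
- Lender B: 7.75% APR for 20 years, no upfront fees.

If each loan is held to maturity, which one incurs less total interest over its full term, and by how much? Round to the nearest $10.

Lender B by $273,970

Lender A: at 6.60% the monthly rate is 0.0055000, so the payment is 833,000 × 0.0055000 / (1 − 1.0055000^−360) = $5,320.03.
Total interest on Lender A = 360 × $5,320.03 − $833,000 = $1,082,210.80.
Lender B: monthly rate = 7.75%/12 = 0.0064583; payment = 833,000 × 0.0064583 / (1 − (1+0.0064583)^−240) = $6,838.50.
Total interest on Lender B = 240 × $6,838.50 − $833,000 = $808,240.00.
Lender B is lower by $273,970.80.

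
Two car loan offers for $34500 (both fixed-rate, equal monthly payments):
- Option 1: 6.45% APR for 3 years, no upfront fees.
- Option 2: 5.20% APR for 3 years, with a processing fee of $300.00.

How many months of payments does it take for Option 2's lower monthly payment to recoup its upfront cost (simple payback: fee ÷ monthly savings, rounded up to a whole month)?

16 months

Option 1: at 6.45% the monthly rate is 0.0053750, so the payment is 34,500 × 0.0053750 / (1 − 1.0053750^−36) = $1,056.61.
Option 2: at 5.20% the monthly rate is 0.0043333, so the payment is 34,500 × 0.0043333 / (1 − 1.0043333^−36) = $1,037.10.
Monthly savings = $1,056.61 − $1,037.10 = $19.51.
Break-even = $300.00 / $19.51 = 15.38 → 16 months.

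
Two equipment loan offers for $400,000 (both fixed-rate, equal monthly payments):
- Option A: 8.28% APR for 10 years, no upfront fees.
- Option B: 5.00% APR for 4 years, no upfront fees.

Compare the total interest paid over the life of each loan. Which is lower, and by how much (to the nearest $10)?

Option A: monthly rate = 8.28%/12 = 0.0069000; payment = 400,000 × 0.0069000 / (1 − (1+0.0069000)^−120) = $4,912.49.
Total interest on Option A = 120 × $4,912.49 − $400,000 = $189,498.80.
Option B: at 5.00% the monthly rate is 0.0041667, so the payment is 400,000 × 0.0041667 / (1 − 1.0041667^−48) = $9,211.72.
Total interest on Option B = 48 × $9,211.72 − $400,000 = $42,162.56.
Option B is lower by $147,336.24.

Option B by $147,340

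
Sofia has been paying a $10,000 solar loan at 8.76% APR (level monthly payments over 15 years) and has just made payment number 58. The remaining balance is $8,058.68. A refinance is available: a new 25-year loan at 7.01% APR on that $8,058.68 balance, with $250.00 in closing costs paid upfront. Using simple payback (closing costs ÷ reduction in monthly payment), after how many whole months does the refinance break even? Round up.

Current payment = 10,000 × 8.76%/12 / (1 − (1+0.0073000)^−180) = $100.00.
Refinanced payment = 8,058.68 × 0.0058417 / (1 − (1+0.0058417)^−300) = $57.01.
Monthly savings = $100.00 − $57.01 = $42.99.
Break-even = $250.00 / $42.99 = 5.82 → 6 months.

6 months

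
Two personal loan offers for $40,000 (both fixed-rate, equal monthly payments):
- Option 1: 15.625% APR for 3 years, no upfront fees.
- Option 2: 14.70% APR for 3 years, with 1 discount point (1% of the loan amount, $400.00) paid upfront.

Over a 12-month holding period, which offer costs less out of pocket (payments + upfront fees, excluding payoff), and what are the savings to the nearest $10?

Option 1 by $180

Option 1: at 15.625% the monthly rate is 0.0130208, so the payment is 40,000 × 0.0130208 / (1 − 1.0130208^−36) = $1,398.89.
Option 2: at 14.70% the monthly rate is 0.0122500, so the payment is 40,000 × 0.0122500 / (1 − 1.0122500^−36) = $1,380.74.
Over 12 months: Option 1 costs 12 × $1,398.89 = $16,786.68; Option 2 costs 12 × $1,380.74 + $400.00 = $16,968.88.
Option 1 is cheaper by $16,968.88 − $16,786.68 = $182.20.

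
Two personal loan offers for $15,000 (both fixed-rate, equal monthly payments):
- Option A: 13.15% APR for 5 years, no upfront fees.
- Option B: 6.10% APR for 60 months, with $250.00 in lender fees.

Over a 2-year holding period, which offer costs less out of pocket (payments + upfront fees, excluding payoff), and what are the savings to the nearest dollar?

Option A: monthly rate = 13.15%/12 = 0.0109583; payment = 15,000 × 0.0109583 / (1 − (1+0.0109583)^−60) = $342.45.
Option B: at 6.10% the monthly rate is 0.0050833, so the payment is 15,000 × 0.0050833 / (1 − 1.0050833^−60) = $290.69.
Over 24 months: Option A costs 24 × $342.45 = $8,218.80; Option B costs 24 × $290.69 + $250.00 = $7,226.56.
Option B is cheaper by $8,218.80 − $7,226.56 = $992.24.

Option B by $992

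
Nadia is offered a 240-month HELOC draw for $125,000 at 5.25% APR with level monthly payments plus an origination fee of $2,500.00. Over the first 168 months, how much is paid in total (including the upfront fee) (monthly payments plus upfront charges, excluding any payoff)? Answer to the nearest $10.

Monthly rate = 5.25%/12 = 0.0043750; payment = 125,000 × 0.0043750 / (1 − (1+0.0043750)^−240) = $842.31.
Total outlay = 168 × $842.31 + $2,500.00 = $144,008.08.

$144,010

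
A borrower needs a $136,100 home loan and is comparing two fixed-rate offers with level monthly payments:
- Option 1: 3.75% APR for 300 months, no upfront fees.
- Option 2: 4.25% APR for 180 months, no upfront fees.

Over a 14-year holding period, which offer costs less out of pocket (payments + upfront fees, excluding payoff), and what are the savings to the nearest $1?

Option 1 by $54,452

Option 1: monthly rate = 3.75%/12 = 0.0031250; payment = 136,100 × 0.0031250 / (1 − (1+0.0031250)^−300) = $699.73.
Option 2: monthly rate = 4.25%/12 = 0.0035417; payment = 136,100 × 0.0035417 / (1 − (1+0.0035417)^−180) = $1,023.85.
Over 168 months: Option 1 costs 168 × $699.73 = $117,554.64; Option 2 costs 168 × $1,023.85 = $172,006.80.
Option 1 is cheaper by $172,006.80 − $117,554.64 = $54,452.16.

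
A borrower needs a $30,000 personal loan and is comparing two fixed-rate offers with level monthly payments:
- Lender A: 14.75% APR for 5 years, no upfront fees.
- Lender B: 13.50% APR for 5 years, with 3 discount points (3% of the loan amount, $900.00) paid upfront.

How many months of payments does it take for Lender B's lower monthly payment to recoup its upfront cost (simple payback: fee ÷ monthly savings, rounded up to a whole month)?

47 months

Lender A: monthly rate = 14.75%/12 = 0.0122917; payment = 30,000 × 0.0122917 / (1 − (1+0.0122917)^−60) = $709.77.
Lender B: at 13.50% the monthly rate is 0.0112500, so the payment is 30,000 × 0.0112500 / (1 − 1.0112500^−60) = $690.30.
Monthly savings = $709.77 − $690.30 = $19.47.
Break-even = $900.00 / $19.47 = 46.22 → 47 months.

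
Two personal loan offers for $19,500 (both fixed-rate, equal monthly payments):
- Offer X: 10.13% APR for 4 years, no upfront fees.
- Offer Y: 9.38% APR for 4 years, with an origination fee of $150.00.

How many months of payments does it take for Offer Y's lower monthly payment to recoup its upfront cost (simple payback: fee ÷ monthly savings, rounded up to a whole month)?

Offer X: monthly rate = 10.13%/12 = 0.0084417; payment = 19,500 × 0.0084417 / (1 − (1+0.0084417)^−48) = $495.79.
Offer Y: monthly rate = 9.38%/12 = 0.0078167; payment = 19,500 × 0.0078167 / (1 − (1+0.0078167)^−48) = $488.78.
Monthly savings = $495.79 − $488.78 = $7.01.
Break-even = $150.00 / $7.01 = 21.40 → 22 months.

22 months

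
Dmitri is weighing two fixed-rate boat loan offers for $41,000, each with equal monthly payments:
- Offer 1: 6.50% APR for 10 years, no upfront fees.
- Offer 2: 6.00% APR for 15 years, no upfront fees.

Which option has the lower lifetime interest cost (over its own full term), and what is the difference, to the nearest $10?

Offer 1: monthly rate = 6.5%/12 = 0.0054167; payment = 41,000 × 0.0054167 / (1 − (1+0.0054167)^−120) = $465.55.
Total interest on Offer 1 = 120 × $465.55 − $41,000 = $14,866.00.
Offer 2: at 6.00% the monthly rate is 0.0050000, so the payment is 41,000 × 0.0050000 / (1 − 1.0050000^−180) = $345.98.
Total interest on Offer 2 = 180 × $345.98 − $41,000 = $21,276.40.
Offer 1 is lower by $6,410.40.

Offer 1 by $6,410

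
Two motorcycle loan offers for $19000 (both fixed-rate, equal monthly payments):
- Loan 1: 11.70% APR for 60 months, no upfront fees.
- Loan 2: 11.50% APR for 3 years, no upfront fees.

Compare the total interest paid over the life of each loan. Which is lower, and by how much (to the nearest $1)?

Loan 2 by $2,631

Loan 1: monthly rate = 11.7%/12 = 0.0097500; payment = 19,000 × 0.0097500 / (1 − (1+0.0097500)^−60) = $419.77.
Total interest on Loan 1 = 60 × $419.77 − $19,000 = $6,186.20.
Loan 2: at 11.50% the monthly rate is 0.0095833, so the payment is 19,000 × 0.0095833 / (1 − 1.0095833^−36) = $626.54.
Total interest on Loan 2 = 36 × $626.54 − $19,000 = $3,555.44.
Loan 2 is lower by $2,630.76.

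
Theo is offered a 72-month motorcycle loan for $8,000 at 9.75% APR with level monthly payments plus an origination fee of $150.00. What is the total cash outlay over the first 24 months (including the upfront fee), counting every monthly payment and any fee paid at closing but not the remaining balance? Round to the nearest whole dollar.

At 9.75% the monthly rate is 0.0081250, so the payment is 8,000 × 0.0081250 / (1 − 1.0081250^−72) = $147.20.
Total outlay = 24 × $147.20 + $150.00 = $3,682.80.

$3,683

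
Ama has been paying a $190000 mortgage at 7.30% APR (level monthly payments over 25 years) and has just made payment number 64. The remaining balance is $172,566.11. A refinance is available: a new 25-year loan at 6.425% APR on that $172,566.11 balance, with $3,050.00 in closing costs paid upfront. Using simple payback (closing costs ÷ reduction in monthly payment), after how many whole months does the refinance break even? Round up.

14 months

Current payment = 190,000 × 7.3%/12 / (1 − (1+0.0060833)^−300) = $1,379.46.
Refinanced payment = 172,566.11 × 0.0053542 / (1 − (1+0.0053542)^−300) = $1,157.10.
Monthly savings = $1,379.46 − $1,157.10 = $222.36.
Break-even = $3,050.00 / $222.36 = 13.72 → 14 months.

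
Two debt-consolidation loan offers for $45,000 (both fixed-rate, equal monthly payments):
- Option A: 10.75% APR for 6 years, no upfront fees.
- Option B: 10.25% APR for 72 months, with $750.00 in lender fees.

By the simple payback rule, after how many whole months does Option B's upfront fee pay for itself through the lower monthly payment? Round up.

66 months

Option A: at 10.75% the monthly rate is 0.0089583, so the payment is 45,000 × 0.0089583 / (1 − 1.0089583^−72) = $850.78.
Option B: at 10.25% the monthly rate is 0.0085417, so the payment is 45,000 × 0.0085417 / (1 − 1.0085417^−72) = $839.35.
Monthly savings = $850.78 − $839.35 = $11.43.
Break-even = $750.00 / $11.43 = 65.62 → 66 months.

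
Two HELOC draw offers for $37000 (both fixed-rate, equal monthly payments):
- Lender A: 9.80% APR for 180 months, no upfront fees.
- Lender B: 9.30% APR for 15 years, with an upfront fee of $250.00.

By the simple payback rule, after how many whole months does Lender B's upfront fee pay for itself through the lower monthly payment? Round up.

23 months

Lender A: at 9.80% the monthly rate is 0.0081667, so the payment is 37,000 × 0.0081667 / (1 − 1.0081667^−180) = $393.09.
Lender B: monthly rate = 9.3%/12 = 0.0077500; payment = 37,000 × 0.0077500 / (1 − (1+0.0077500)^−180) = $381.91.
Monthly savings = $393.09 − $381.91 = $11.18.
Break-even = $250.00 / $11.18 = 22.36 → 23 months.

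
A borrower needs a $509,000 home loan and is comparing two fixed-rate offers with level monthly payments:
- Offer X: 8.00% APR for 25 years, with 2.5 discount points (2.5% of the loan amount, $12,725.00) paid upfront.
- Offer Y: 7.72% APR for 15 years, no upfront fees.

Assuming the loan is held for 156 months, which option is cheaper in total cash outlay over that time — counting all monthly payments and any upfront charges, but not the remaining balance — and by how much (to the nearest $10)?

Offer X: at 8.00% the monthly rate is 0.0066667, so the payment is 509,000 × 0.0066667 / (1 − 1.0066667^−300) = $3,928.54.
Offer Y: monthly rate = 7.72%/12 = 0.0064333; payment = 509,000 × 0.0064333 / (1 − (1+0.0064333)^−180) = $4,782.35.
Over 156 months: Offer X costs 156 × $3,928.54 + $12,725.00 = $625,577.24; Offer Y costs 156 × $4,782.35 = $746,046.60.
Offer X is cheaper by $746,046.60 − $625,577.24 = $120,469.36.

Offer X by $120,470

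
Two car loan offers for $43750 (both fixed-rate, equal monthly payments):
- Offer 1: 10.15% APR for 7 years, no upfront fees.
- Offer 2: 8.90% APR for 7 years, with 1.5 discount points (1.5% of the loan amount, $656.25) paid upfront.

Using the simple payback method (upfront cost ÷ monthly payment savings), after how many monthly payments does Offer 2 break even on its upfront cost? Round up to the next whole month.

Offer 1: monthly rate = 10.15%/12 = 0.0084583; payment = 43,750 × 0.0084583 / (1 − (1+0.0084583)^−84) = $729.70.
Offer 2: monthly rate = 8.9%/12 = 0.0074167; payment = 43,750 × 0.0074167 / (1 − (1+0.0074167)^−84) = $701.68.
Monthly savings = $729.70 − $701.68 = $28.02.
Break-even = $656.25 / $28.02 = 23.42 → 24 months.

24 months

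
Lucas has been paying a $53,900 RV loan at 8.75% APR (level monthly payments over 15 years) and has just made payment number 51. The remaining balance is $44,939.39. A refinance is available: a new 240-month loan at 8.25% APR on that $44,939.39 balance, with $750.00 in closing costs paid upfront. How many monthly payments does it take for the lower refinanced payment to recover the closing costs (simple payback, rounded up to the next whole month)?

Current payment = 53,900 × 8.75%/12 / (1 − (1+0.0072917)^−180) = $538.70.
Refinanced payment = 44,939.39 × 0.0068750 / (1 − (1+0.0068750)^−240) = $382.91.
Monthly savings = $538.70 − $382.91 = $155.79.
Break-even = $750.00 / $155.79 = 4.81 → 5 months.

5 months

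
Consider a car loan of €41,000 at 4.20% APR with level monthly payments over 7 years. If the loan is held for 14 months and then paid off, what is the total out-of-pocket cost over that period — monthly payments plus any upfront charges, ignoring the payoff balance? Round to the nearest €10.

At 4.20% the monthly rate is 0.0035000, so the payment is 41,000 × 0.0035000 / (1 − 1.0035000^−84) = €564.20.
Total outlay = 14 × €564.20 = €7,898.80.

€7,900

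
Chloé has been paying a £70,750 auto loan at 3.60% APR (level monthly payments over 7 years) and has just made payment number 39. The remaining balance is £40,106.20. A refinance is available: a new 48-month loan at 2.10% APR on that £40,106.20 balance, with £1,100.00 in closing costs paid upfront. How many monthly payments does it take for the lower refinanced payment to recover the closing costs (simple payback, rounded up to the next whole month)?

Current payment = 70,750 × 3.6%/12 / (1 − (1+0.0030000)^−84) = £954.10.
Refinanced payment = 40,106.20 × 0.0017500 / (1 − (1+0.0017500)^−48) = £871.86.
Monthly savings = £954.10 − £871.86 = £82.24.
Break-even = £1,100.00 / £82.24 = 13.38 → 14 months.

14 months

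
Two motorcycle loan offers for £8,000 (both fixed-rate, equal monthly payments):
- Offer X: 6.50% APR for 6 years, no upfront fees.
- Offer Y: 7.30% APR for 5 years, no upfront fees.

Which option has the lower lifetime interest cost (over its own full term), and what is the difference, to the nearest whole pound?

Offer Y by £110

Offer X: monthly rate = 6.5%/12 = 0.0054167; payment = 8,000 × 0.0054167 / (1 − (1+0.0054167)^−72) = £134.48.
Total interest on Offer X = 72 × £134.48 − £8,000 = £1,682.56.
Offer Y: monthly rate = 7.3%/12 = 0.0060833; payment = 8,000 × 0.0060833 / (1 − (1+0.0060833)^−60) = £159.54.
Total interest on Offer Y = 60 × £159.54 − £8,000 = £1,572.40.
Offer Y is lower by £110.16.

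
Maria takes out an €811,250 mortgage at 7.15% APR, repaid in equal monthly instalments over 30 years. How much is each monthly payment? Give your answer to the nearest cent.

€5,479.24

Monthly rate = 7.15%/12 = 0.0059583; payment = 811,250 × 0.0059583 / (1 − (1+0.0059583)^−360) = €5,479.24.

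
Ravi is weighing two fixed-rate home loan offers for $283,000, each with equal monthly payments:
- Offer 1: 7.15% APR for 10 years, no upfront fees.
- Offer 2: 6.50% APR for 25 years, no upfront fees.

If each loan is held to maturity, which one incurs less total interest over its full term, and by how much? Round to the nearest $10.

Offer 1: monthly rate = 7.15%/12 = 0.0059583; payment = 283,000 × 0.0059583 / (1 − (1+0.0059583)^−120) = $3,307.79.
Total interest on Offer 1 = 120 × $3,307.79 − $283,000 = $113,934.80.
Offer 2: monthly rate = 6.5%/12 = 0.0054167; payment = 283,000 × 0.0054167 / (1 − (1+0.0054167)^−300) = $1,910.84.
Total interest on Offer 2 = 300 × $1,910.84 − $283,000 = $290,252.00.
Offer 1 is lower by $176,317.20.

Offer 1 by $176,320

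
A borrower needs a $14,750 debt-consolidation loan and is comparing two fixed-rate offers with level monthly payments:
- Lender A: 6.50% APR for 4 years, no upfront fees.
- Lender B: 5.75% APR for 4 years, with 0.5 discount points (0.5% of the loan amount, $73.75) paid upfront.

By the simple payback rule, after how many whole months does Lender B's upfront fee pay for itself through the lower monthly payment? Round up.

Lender A: at 6.50% the monthly rate is 0.0054167, so the payment is 14,750 × 0.0054167 / (1 − 1.0054167^−48) = $349.80.
Lender B: at 5.75% the monthly rate is 0.0047917, so the payment is 14,750 × 0.0047917 / (1 − 1.0047917^−48) = $344.72.
Monthly savings = $349.80 − $344.72 = $5.08.
Break-even = $73.75 / $5.08 = 14.52 → 15 months.

15 months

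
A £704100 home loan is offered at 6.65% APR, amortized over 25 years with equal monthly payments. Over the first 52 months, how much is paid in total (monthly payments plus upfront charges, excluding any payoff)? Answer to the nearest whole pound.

£250,658

Monthly rate = 6.65%/12 = 0.0055417; payment = 704,100 × 0.0055417 / (1 − (1+0.0055417)^−300) = £4,820.34.
Total outlay = 52 × £4,820.34 = £250,657.68.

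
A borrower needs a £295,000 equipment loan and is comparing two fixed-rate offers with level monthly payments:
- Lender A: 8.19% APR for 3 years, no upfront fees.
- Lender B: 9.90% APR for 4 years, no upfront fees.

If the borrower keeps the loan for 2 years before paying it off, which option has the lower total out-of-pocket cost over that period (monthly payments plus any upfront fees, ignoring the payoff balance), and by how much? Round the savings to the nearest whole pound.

Lender A: monthly rate = 8.19%/12 = 0.0068250; payment = 295,000 × 0.0068250 / (1 − (1+0.0068250)^−36) = £9,270.11.
Lender B: monthly rate = 9.9%/12 = 0.0082500; payment = 295,000 × 0.0082500 / (1 − (1+0.0082500)^−48) = £7,467.80.
Over 24 months: Lender A costs 24 × £9,270.11 = £222,482.64; Lender B costs 24 × £7,467.80 = £179,227.20.
Lender B is cheaper by £222,482.64 − £179,227.20 = £43,255.44.

Lender B by £43,255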